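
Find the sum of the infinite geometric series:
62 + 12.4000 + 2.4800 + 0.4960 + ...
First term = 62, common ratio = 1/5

For |r| < 1, S = a / (1 - r)
S = 62 / (1 - (1/5))
S = 62 / (4/5)
S = 155/2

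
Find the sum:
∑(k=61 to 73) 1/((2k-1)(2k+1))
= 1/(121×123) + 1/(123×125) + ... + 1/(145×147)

Partial fractions: 1/((2k-1)(2k+1)) = (1/2)[1/(2k-1) - 1/(2k+1)]
The series telescopes:
= (1/2)[1/121 - 1/147]
= 13/17787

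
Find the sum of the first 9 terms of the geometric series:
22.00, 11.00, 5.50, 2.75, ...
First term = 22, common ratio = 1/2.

Sₙ = a(1 - rⁿ) / (1 - r)
S_9 = 22(1 - (1/2)^9) / (1 - (1/2))
S_9 = 22(1 - (1/512)) / (1/2)
S_9 = 5621/128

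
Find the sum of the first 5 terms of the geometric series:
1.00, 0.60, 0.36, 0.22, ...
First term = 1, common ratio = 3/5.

Sₙ = a(1 - rⁿ) / (1 - r)
S_5 = 1(1 - (3/5)^5) / (1 - (3/5))
S_5 = 1(1 - (243/3125)) / (2/5)
S_5 = 1441/625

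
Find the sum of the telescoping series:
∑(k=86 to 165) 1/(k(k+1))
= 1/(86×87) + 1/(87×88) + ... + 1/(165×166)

Partial fractions: 1/(k(k+1)) = 1/k - 1/(k+1)
The series telescopes:
= (1/86 - 1/87) + (1/87 - 1/88) + ... + (1/165 - 1/166)
= 1/86 - 1/166
= 20/3569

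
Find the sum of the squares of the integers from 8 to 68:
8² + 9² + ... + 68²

Use ∑_{k=1}^{n} k² = n(n+1)(2n+1)/6, then subtract the first 7 terms.
∑_{k=1}^{68} k² = 68×69×137/6 = 107134
∑_{k=1}^{7} k² = 7×8×15/6 = 140
∑_{k=8}^{68} k² = 107134 - 140 = 106994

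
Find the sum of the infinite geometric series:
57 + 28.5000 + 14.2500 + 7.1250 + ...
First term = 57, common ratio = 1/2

For |r| < 1, S = a / (1 - r)
S = 57 / (1 - (1/2))
S = 57 / (1/2)
S = 114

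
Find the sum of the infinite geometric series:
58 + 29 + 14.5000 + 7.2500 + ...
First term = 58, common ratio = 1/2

For |r| < 1, S = a / (1 - r)
S = 58 / (1 - (1/2))
S = 58 / (1/2)
S = 116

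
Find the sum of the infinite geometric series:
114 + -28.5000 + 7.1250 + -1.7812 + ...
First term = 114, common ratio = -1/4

For |r| < 1, S = a / (1 - r)
S = 114 / (1 - (-1/4))
S = 114 / (5/4)
S = 456/5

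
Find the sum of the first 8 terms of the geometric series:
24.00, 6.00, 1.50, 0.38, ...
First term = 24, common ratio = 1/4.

Sₙ = a(1 - rⁿ) / (1 - r)
S_8 = 24(1 - (1/4)^8) / (1 - (1/4))
S_8 = 24(1 - (1/65536)) / (3/4)
S_8 = 65535/2048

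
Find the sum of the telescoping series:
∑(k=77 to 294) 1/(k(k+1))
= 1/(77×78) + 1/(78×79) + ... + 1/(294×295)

Partial fractions: 1/(k(k+1)) = 1/k - 1/(k+1)
The series telescopes:
= (1/77 - 1/78) + (1/78 - 1/79) + ... + (1/294 - 1/295)
= 1/77 - 1/295
= 218/22715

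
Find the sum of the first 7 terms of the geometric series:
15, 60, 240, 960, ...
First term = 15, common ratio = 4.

Sₙ = a(1 - rⁿ) / (1 - r)
S_7 = 15(1 - 4^7) / (1 - 4)
S_7 = 15(1 - 16384) / (-3)
S_7 = 81915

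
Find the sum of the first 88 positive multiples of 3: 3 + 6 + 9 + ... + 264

Factor out 3: = 3(1 + 2 + ... + 88) = 3 × n(n+1)/2
= 3 × 88×89/2
= 3 × 3916
= 11748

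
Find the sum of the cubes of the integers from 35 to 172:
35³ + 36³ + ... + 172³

Use ∑_{k=1}^{n} k³ = [n(n+1)/2]², then subtract the first 34 terms.
∑_{k=1}^{172} k³ = [172×173/2]² = 14878² = 221354884
∑_{k=1}^{34} k³ = [34×35/2]² = 595² = 354025
∑_{k=35}^{172} k³ = 221354884 - 354025 = 221000859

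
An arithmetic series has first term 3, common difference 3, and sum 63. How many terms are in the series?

Using S = n/2 × [2a + (n-1)d]
63 = n/2 × [2(3) + (n-1)(3)]
63 = n/2 × [6 + 3n - 3]
126 = n × [3 + 3n]
3n² + (3)n - 126 = 0
Discriminant: Δ = (3)² - 4(3)(-126) = 9 + 1512 = 1521
√Δ = 39
n = [-(3) + √Δ] / (2·3) = (-3 + 39) / 6 = 36 / 6 = 6
(The negative root is discarded since n must be a positive integer.)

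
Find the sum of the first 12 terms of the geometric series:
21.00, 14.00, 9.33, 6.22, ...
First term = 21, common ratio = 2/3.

Sₙ = a(1 - rⁿ) / (1 - r)
S_12 = 21(1 - (2/3)^12) / (1 - (2/3))
S_12 = 21(1 - (4096/531441)) / (1/3)
S_12 = 3691415/59049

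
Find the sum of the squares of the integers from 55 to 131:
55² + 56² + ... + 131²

Use ∑_{k=1}^{n} k² = n(n+1)(2n+1)/6, then subtract the first 54 terms.
∑_{k=1}^{131} k² = 131×132×263/6 = 757966
∑_{k=1}^{54} k² = 54×55×109/6 = 53955
∑_{k=55}^{131} k² = 757966 - 53955 = 704011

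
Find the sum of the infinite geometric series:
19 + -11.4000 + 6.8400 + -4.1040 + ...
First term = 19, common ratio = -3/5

For |r| < 1, S = a / (1 - r)
S = 19 / (1 - (-3/5))
S = 19 / (8/5)
S = 95/8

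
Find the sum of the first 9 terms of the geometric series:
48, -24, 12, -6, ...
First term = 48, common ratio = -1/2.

Sₙ = a(1 - rⁿ) / (1 - r)
S_9 = 48(1 - (-1/2)^9) / (1 - (-1/2))
S_9 = 48(1 - (-1/512)) / (3/2)
S_9 = 513/16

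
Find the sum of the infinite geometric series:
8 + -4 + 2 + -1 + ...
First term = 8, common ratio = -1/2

For |r| < 1, S = a / (1 - r)
S = 8 / (1 - (-1/2))
S = 8 / (3/2)
S = 16/3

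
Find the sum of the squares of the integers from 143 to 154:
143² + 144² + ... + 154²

Use ∑_{k=1}^{n} k² = n(n+1)(2n+1)/6, then subtract the first 142 terms.
∑_{k=1}^{154} k² = 154×155×309/6 = 1229305
∑_{k=1}^{142} k² = 142×143×285/6 = 964535
∑_{k=143}^{154} k² = 1229305 - 964535 = 264770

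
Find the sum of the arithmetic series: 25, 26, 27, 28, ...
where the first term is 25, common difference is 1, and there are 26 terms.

Sₙ = n/2 × (first + last)
Last term = a + (n-1)d = 25 + (26-1)×1 = 50
S_26 = 26/2 × (25 + 50)
S_26 = 26/2 × 75 = 975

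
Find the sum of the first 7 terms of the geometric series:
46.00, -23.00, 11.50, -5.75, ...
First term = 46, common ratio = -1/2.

Sₙ = a(1 - rⁿ) / (1 - r)
S_7 = 46(1 - (-1/2)^7) / (1 - (-1/2))
S_7 = 46(1 - (-1/128)) / (3/2)
S_7 = 989/32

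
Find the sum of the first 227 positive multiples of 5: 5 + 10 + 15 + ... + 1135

Factor out 5: = 5(1 + 2 + ... + 227) = 5 × n(n+1)/2
= 5 × 227×228/2
= 5 × 25878
= 129390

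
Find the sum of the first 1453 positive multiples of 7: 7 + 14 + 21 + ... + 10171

Factor out 7: = 7(1 + 2 + ... + 1453) = 7 × n(n+1)/2
= 7 × 1453×1454/2
= 7 × 1056331
= 7394317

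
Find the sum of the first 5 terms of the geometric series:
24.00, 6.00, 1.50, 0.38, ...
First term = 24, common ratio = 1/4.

Sₙ = a(1 - rⁿ) / (1 - r)
S_5 = 24(1 - (1/4)^5) / (1 - (1/4))
S_5 = 24(1 - (1/1024)) / (3/4)
S_5 = 1023/32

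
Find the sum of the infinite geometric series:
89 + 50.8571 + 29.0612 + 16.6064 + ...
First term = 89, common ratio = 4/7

For |r| < 1, S = a / (1 - r)
S = 89 / (1 - (4/7))
S = 89 / (3/7)
S = 623/3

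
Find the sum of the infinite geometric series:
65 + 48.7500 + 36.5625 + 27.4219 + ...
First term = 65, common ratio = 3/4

For |r| < 1, S = a / (1 - r)
S = 65 / (1 - (3/4))
S = 65 / (1/4)
S = 260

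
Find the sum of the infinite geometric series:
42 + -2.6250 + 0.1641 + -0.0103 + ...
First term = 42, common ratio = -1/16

For |r| < 1, S = a / (1 - r)
S = 42 / (1 - (-1/16))
S = 42 / (17/16)
S = 672/17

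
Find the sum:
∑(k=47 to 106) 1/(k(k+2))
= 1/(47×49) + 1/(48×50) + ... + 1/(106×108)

Partial fractions: 1/(k(k+2)) = (1/2)[1/k - 1/(k+2)]
Telescoping leaves the first two and last two terms:
= (1/2)[1/47 + 1/48 - 1/107 - 1/108]
= 51065/4345056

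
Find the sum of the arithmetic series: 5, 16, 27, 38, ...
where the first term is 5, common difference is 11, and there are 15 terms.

Sₙ = n/2 × (first + last)
Last term = a + (n-1)d = 5 + (15-1)×11 = 159
S_15 = 15/2 × (5 + 159)
S_15 = 15/2 × 164 = 1230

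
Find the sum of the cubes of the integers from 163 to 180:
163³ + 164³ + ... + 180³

Use ∑_{k=1}^{n} k³ = [n(n+1)/2]², then subtract the first 162 terms.
∑_{k=1}^{180} k³ = [180×181/2]² = 16290² = 265364100
∑_{k=1}^{162} k³ = [162×163/2]² = 13203² = 174319209
∑_{k=163}^{180} k³ = 265364100 - 174319209 = 91044891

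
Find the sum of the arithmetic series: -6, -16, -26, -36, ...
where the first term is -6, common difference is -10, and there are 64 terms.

Sₙ = n/2 × (first + last)
Last term = a + (n-1)d = -6 + (64-1)×(-10) = -636
S_64 = 64/2 × (-6 + (-636))
S_64 = 64/2 × (-642) = -20544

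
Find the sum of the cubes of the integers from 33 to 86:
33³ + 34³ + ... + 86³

Use ∑_{k=1}^{n} k³ = [n(n+1)/2]², then subtract the first 32 terms.
∑_{k=1}^{86} k³ = [86×87/2]² = 3741² = 13995081
∑_{k=1}^{32} k³ = [32×33/2]² = 528² = 278784
∑_{k=33}^{86} k³ = 13995081 - 278784 = 13716297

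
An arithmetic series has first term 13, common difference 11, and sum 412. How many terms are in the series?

Using S = n/2 × [2a + (n-1)d]
412 = n/2 × [2(13) + (n-1)(11)]
412 = n/2 × [26 + 11n - 11]
824 = n × [15 + 11n]
11n² + (15)n - 824 = 0
Discriminant: Δ = (15)² - 4(11)(-824) = 225 + 36256 = 36481
√Δ = 191
n = [-(15) + √Δ] / (2·11) = (-15 + 191) / 22 = 176 / 22 = 8
(The negative root is discarded since n must be a positive integer.)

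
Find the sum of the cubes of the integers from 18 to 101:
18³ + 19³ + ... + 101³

Use ∑_{k=1}^{n} k³ = [n(n+1)/2]², then subtract the first 17 terms.
∑_{k=1}^{101} k³ = [101×102/2]² = 5151² = 26532801
∑_{k=1}^{17} k³ = [17×18/2]² = 153² = 23409
∑_{k=18}^{101} k³ = 26532801 - 23409 = 26509392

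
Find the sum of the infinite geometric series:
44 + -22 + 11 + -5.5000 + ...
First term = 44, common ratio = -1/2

For |r| < 1, S = a / (1 - r)
S = 44 / (1 - (-1/2))
S = 44 / (3/2)
S = 88/3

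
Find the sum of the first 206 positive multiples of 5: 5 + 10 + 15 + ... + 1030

Factor out 5: = 5(1 + 2 + ... + 206) = 5 × n(n+1)/2
= 5 × 206×207/2
= 5 × 21321
= 106605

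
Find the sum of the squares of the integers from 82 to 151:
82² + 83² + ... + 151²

Use ∑_{k=1}^{n} k² = n(n+1)(2n+1)/6, then subtract the first 81 terms.
∑_{k=1}^{151} k² = 151×152×303/6 = 1159076
∑_{k=1}^{81} k² = 81×82×163/6 = 180441
∑_{k=82}^{151} k² = 1159076 - 180441 = 978635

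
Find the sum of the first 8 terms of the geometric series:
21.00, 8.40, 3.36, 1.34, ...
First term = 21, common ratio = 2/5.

Sₙ = a(1 - rⁿ) / (1 - r)
S_8 = 21(1 - (2/5)^8) / (1 - (2/5))
S_8 = 21(1 - (256/390625)) / (3/5)
S_8 = 2732583/78125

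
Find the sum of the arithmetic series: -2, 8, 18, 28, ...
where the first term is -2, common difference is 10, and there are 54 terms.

Sₙ = n/2 × (first + last)
Last term = a + (n-1)d = -2 + (54-1)×10 = 528
S_54 = 54/2 × (-2 + 528)
S_54 = 54/2 × 526 = 14202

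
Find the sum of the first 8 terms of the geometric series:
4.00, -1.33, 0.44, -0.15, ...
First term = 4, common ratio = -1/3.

Sₙ = a(1 - rⁿ) / (1 - r)
S_8 = 4(1 - (-1/3)^8) / (1 - (-1/3))
S_8 = 4(1 - (1/6561)) / (4/3)
S_8 = 6560/2187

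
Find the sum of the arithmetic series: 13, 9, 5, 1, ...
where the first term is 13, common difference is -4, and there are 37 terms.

Sₙ = n/2 × (first + last)
Last term = a + (n-1)d = 13 + (37-1)×(-4) = -131
S_37 = 37/2 × (13 + (-131))
S_37 = 37/2 × (-118) = -2183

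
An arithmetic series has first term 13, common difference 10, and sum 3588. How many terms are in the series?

Using S = n/2 × [2a + (n-1)d]
3588 = n/2 × [2(13) + (n-1)(10)]
3588 = n/2 × [26 + 10n - 10]
7176 = n × [16 + 10n]
10n² + (16)n - 7176 = 0
Discriminant: Δ = (16)² - 4(10)(-7176) = 256 + 287040 = 287296
√Δ = 536
n = [-(16) + √Δ] / (2·10) = (-16 + 536) / 20 = 520 / 20 = 26
(The negative root is discarded since n must be a positive integer.)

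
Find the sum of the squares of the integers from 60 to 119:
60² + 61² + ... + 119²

Use ∑_{k=1}^{n} k² = n(n+1)(2n+1)/6, then subtract the first 59 terms.
∑_{k=1}^{119} k² = 119×120×239/6 = 568820
∑_{k=1}^{59} k² = 59×60×119/6 = 70210
∑_{k=60}^{119} k² = 568820 - 70210 = 498610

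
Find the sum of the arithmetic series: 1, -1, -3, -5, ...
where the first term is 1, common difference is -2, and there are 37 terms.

Sₙ = n/2 × (first + last)
Last term = a + (n-1)d = 1 + (37-1)×(-2) = -71
S_37 = 37/2 × (1 + (-71))
S_37 = 37/2 × (-70) = -1295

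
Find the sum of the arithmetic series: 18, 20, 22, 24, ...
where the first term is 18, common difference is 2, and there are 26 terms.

Sₙ = n/2 × (first + last)
Last term = a + (n-1)d = 18 + (26-1)×2 = 68
S_26 = 26/2 × (18 + 68)
S_26 = 26/2 × 86 = 1118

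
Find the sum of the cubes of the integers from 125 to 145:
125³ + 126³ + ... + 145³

Use ∑_{k=1}^{n} k³ = [n(n+1)/2]², then subtract the first 124 terms.
∑_{k=1}^{145} k³ = [145×146/2]² = 10585² = 112042225
∑_{k=1}^{124} k³ = [124×125/2]² = 7750² = 60062500
∑_{k=125}^{145} k³ = 112042225 - 60062500 = 51979725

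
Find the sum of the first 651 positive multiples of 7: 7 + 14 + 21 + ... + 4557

Factor out 7: = 7(1 + 2 + ... + 651) = 7 × n(n+1)/2
= 7 × 651×652/2
= 7 × 212226
= 1485582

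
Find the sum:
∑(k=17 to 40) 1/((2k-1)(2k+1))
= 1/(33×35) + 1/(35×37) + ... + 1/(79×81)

Partial fractions: 1/((2k-1)(2k+1)) = (1/2)[1/(2k-1) - 1/(2k+1)]
The series telescopes:
= (1/2)[1/33 - 1/81]
= 8/891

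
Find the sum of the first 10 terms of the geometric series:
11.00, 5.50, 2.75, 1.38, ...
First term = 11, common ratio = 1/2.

Sₙ = a(1 - rⁿ) / (1 - r)
S_10 = 11(1 - (1/2)^10) / (1 - (1/2))
S_10 = 11(1 - (1/1024)) / (1/2)
S_10 = 11253/512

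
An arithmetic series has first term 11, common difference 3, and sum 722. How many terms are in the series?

Using S = n/2 × [2a + (n-1)d]
722 = n/2 × [2(11) + (n-1)(3)]
722 = n/2 × [22 + 3n - 3]
1444 = n × [19 + 3n]
3n² + (19)n - 1444 = 0
Discriminant: Δ = (19)² - 4(3)(-1444) = 361 + 17328 = 17689
√Δ = 133
n = [-(19) + √Δ] / (2·3) = (-19 + 133) / 6 = 114 / 6 = 19
(The negative root is discarded since n must be a positive integer.)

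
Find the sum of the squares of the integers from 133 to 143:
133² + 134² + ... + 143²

Use ∑_{k=1}^{n} k² = n(n+1)(2n+1)/6, then subtract the first 132 terms.
∑_{k=1}^{143} k² = 143×144×287/6 = 984984
∑_{k=1}^{132} k² = 132×133×265/6 = 775390
∑_{k=133}^{143} k² = 984984 - 775390 = 209594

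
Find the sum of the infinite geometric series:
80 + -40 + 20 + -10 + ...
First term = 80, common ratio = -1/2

For |r| < 1, S = a / (1 - r)
S = 80 / (1 - (-1/2))
S = 80 / (3/2)
S = 160/3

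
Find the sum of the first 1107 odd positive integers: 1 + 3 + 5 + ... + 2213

Sum of first n odd numbers = n²
= 1107²
= 1225449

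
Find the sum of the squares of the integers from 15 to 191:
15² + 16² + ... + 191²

Use ∑_{k=1}^{n} k² = n(n+1)(2n+1)/6, then subtract the first 14 terms.
∑_{k=1}^{191} k² = 191×192×383/6 = 2340896
∑_{k=1}^{14} k² = 14×15×29/6 = 1015
∑_{k=15}^{191} k² = 2340896 - 1015 = 2339881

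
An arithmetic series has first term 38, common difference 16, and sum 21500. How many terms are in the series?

Using S = n/2 × [2a + (n-1)d]
21500 = n/2 × [2(38) + (n-1)(16)]
21500 = n/2 × [76 + 16n - 16]
43000 = n × [60 + 16n]
16n² + (60)n - 43000 = 0
Discriminant: Δ = (60)² - 4(16)(-43000) = 3600 + 2752000 = 2755600
√Δ = 1660
n = [-(60) + √Δ] / (2·16) = (-60 + 1660) / 32 = 1600 / 32 = 50
(The negative root is discarded since n must be a positive integer.)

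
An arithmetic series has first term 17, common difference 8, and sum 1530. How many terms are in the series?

Using S = n/2 × [2a + (n-1)d]
1530 = n/2 × [2(17) + (n-1)(8)]
1530 = n/2 × [34 + 8n - 8]
3060 = n × [26 + 8n]
8n² + (26)n - 3060 = 0
Discriminant: Δ = (26)² - 4(8)(-3060) = 676 + 97920 = 98596
√Δ = 314
n = [-(26) + √Δ] / (2·8) = (-26 + 314) / 16 = 288 / 16 = 18
(The negative root is discarded since n must be a positive integer.)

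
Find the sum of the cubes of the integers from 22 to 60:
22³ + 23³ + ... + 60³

Use ∑_{k=1}^{n} k³ = [n(n+1)/2]², then subtract the first 21 terms.
∑_{k=1}^{60} k³ = [60×61/2]² = 1830² = 3348900
∑_{k=1}^{21} k³ = [21×22/2]² = 231² = 53361
∑_{k=22}^{60} k³ = 3348900 - 53361 = 3295539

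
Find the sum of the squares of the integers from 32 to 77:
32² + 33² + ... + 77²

Use ∑_{k=1}^{n} k² = n(n+1)(2n+1)/6, then subtract the first 31 terms.
∑_{k=1}^{77} k² = 77×78×155/6 = 155155
∑_{k=1}^{31} k² = 31×32×63/6 = 10416
∑_{k=32}^{77} k² = 155155 - 10416 = 144739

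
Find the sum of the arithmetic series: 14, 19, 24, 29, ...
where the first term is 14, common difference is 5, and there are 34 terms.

Sₙ = n/2 × (first + last)
Last term = a + (n-1)d = 14 + (34-1)×5 = 179
S_34 = 34/2 × (14 + 179)
S_34 = 34/2 × 193 = 3281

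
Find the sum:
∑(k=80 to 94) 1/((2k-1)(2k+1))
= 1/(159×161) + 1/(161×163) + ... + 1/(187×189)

Partial fractions: 1/((2k-1)(2k+1)) = (1/2)[1/(2k-1) - 1/(2k+1)]
The series telescopes:
= (1/2)[1/159 - 1/189]
= 5/10017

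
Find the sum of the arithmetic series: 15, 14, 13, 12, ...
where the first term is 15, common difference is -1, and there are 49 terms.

Sₙ = n/2 × (first + last)
Last term = a + (n-1)d = 15 + (49-1)×(-1) = -33
S_49 = 49/2 × (15 + (-33))
S_49 = 49/2 × (-18) = -441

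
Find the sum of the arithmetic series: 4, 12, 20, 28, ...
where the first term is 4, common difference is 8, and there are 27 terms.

Sₙ = n/2 × (first + last)
Last term = a + (n-1)d = 4 + (27-1)×8 = 212
S_27 = 27/2 × (4 + 212)
S_27 = 27/2 × 216 = 2916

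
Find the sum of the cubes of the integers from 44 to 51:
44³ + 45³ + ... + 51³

Use ∑_{k=1}^{n} k³ = [n(n+1)/2]², then subtract the first 43 terms.
∑_{k=1}^{51} k³ = [51×52/2]² = 1326² = 1758276
∑_{k=1}^{43} k³ = [43×44/2]² = 946² = 894916
∑_{k=44}^{51} k³ = 1758276 - 894916 = 863360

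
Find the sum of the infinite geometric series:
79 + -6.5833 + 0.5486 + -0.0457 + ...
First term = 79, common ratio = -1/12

For |r| < 1, S = a / (1 - r)
S = 79 / (1 - (-1/12))
S = 79 / (13/12)
S = 948/13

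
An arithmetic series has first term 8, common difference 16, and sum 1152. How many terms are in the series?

Using S = n/2 × [2a + (n-1)d]
1152 = n/2 × [2(8) + (n-1)(16)]
1152 = n/2 × [16 + 16n - 16]
2304 = n × [0 + 16n]
16n² + (0)n - 2304 = 0
Discriminant: Δ = (0)² - 4(16)(-2304) = 0 + 147456 = 147456
√Δ = 384
n = [-(0) + √Δ] / (2·16) = (0 + 384) / 32 = 384 / 32 = 12
(The negative root is discarded since n must be a positive integer.)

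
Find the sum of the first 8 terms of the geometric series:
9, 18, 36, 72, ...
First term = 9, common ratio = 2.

Sₙ = a(1 - rⁿ) / (1 - r)
S_8 = 9(1 - 2^8) / (1 - 2)
S_8 = 9(1 - 256) / (-1)
S_8 = 2295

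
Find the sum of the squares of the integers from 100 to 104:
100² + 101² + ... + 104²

Use ∑_{k=1}^{n} k² = n(n+1)(2n+1)/6, then subtract the first 99 terms.
∑_{k=1}^{104} k² = 104×105×209/6 = 380380
∑_{k=1}^{99} k² = 99×100×199/6 = 328350
∑_{k=100}^{104} k² = 380380 - 328350 = 52030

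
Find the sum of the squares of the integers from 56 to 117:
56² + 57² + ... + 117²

Use ∑_{k=1}^{n} k² = n(n+1)(2n+1)/6, then subtract the first 55 terms.
∑_{k=1}^{117} k² = 117×118×235/6 = 540735
∑_{k=1}^{55} k² = 55×56×111/6 = 56980
∑_{k=56}^{117} k² = 540735 - 56980 = 483755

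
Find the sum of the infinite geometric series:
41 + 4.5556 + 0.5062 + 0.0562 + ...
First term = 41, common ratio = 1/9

For |r| < 1, S = a / (1 - r)
S = 41 / (1 - (1/9))
S = 41 / (8/9)
S = 369/8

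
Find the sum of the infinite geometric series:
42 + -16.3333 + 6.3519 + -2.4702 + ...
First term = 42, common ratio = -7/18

For |r| < 1, S = a / (1 - r)
S = 42 / (1 - (-7/18))
S = 42 / (25/18)
S = 756/25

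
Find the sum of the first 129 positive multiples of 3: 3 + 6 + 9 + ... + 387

Factor out 3: = 3(1 + 2 + ... + 129) = 3 × n(n+1)/2
= 3 × 129×130/2
= 3 × 8385
= 25155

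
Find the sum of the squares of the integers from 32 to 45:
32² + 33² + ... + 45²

Use ∑_{k=1}^{n} k² = n(n+1)(2n+1)/6, then subtract the first 31 terms.
∑_{k=1}^{45} k² = 45×46×91/6 = 31395
∑_{k=1}^{31} k² = 31×32×63/6 = 10416
∑_{k=32}^{45} k² = 31395 - 10416 = 20979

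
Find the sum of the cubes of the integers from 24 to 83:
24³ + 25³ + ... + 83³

Use ∑_{k=1}^{n} k³ = [n(n+1)/2]², then subtract the first 23 terms.
∑_{k=1}^{83} k³ = [83×84/2]² = 3486² = 12152196
∑_{k=1}^{23} k³ = [23×24/2]² = 276² = 76176
∑_{k=24}^{83} k³ = 12152196 - 76176 = 12076020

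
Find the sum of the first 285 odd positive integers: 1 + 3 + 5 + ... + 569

Sum of first n odd numbers = n²
= 285²
= 81225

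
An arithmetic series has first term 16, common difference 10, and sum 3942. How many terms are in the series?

Using S = n/2 × [2a + (n-1)d]
3942 = n/2 × [2(16) + (n-1)(10)]
3942 = n/2 × [32 + 10n - 10]
7884 = n × [22 + 10n]
10n² + (22)n - 7884 = 0
Discriminant: Δ = (22)² - 4(10)(-7884) = 484 + 315360 = 315844
√Δ = 562
n = [-(22) + √Δ] / (2·10) = (-22 + 562) / 20 = 540 / 20 = 27
(The negative root is discarded since n must be a positive integer.)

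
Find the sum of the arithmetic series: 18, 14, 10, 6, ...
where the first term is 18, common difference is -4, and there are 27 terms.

Sₙ = n/2 × (first + last)
Last term = a + (n-1)d = 18 + (27-1)×(-4) = -86
S_27 = 27/2 × (18 + (-86))
S_27 = 27/2 × (-68) = -918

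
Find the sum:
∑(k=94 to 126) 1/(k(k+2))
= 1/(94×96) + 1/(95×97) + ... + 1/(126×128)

Partial fractions: 1/(k(k+2)) = (1/2)[1/k - 1/(k+2)]
Telescoping leaves the first two and last two terms:
= (1/2)[1/94 + 1/95 - 1/127 - 1/128]
= 397617/145166080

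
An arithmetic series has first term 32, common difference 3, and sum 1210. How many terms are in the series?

Using S = n/2 × [2a + (n-1)d]
1210 = n/2 × [2(32) + (n-1)(3)]
1210 = n/2 × [64 + 3n - 3]
2420 = n × [61 + 3n]
3n² + (61)n - 2420 = 0
Discriminant: Δ = (61)² - 4(3)(-2420) = 3721 + 29040 = 32761
√Δ = 181
n = [-(61) + √Δ] / (2·3) = (-61 + 181) / 6 = 120 / 6 = 20
(The negative root is discarded since n must be a positive integer.)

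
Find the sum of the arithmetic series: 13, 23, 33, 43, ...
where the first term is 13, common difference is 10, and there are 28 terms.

Sₙ = n/2 × (first + last)
Last term = a + (n-1)d = 13 + (28-1)×10 = 283
S_28 = 28/2 × (13 + 283)
S_28 = 28/2 × 296 = 4144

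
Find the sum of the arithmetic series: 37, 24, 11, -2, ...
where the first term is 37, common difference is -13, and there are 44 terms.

Sₙ = n/2 × (first + last)
Last term = a + (n-1)d = 37 + (44-1)×(-13) = -522
S_44 = 44/2 × (37 + (-522))
S_44 = 44/2 × (-485) = -10670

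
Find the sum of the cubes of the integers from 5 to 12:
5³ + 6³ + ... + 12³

Use ∑_{k=1}^{n} k³ = [n(n+1)/2]², then subtract the first 4 terms.
∑_{k=1}^{12} k³ = [12×13/2]² = 78² = 6084
∑_{k=1}^{4} k³ = [4×5/2]² = 10² = 100
∑_{k=5}^{12} k³ = 6084 - 100 = 5984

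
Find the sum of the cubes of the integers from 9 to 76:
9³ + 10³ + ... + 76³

Use ∑_{k=1}^{n} k³ = [n(n+1)/2]², then subtract the first 8 terms.
∑_{k=1}^{76} k³ = [76×77/2]² = 2926² = 8561476
∑_{k=1}^{8} k³ = [8×9/2]² = 36² = 1296
∑_{k=9}^{76} k³ = 8561476 - 1296 = 8560180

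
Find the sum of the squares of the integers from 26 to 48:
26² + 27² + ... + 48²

Use ∑_{k=1}^{n} k² = n(n+1)(2n+1)/6, then subtract the first 25 terms.
∑_{k=1}^{48} k² = 48×49×97/6 = 38024
∑_{k=1}^{25} k² = 25×26×51/6 = 5525
∑_{k=26}^{48} k² = 38024 - 5525 = 32499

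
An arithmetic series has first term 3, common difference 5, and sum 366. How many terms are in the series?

Using S = n/2 × [2a + (n-1)d]
366 = n/2 × [2(3) + (n-1)(5)]
366 = n/2 × [6 + 5n - 5]
732 = n × [1 + 5n]
5n² + (1)n - 732 = 0
Discriminant: Δ = (1)² - 4(5)(-732) = 1 + 14640 = 14641
√Δ = 121
n = [-(1) + √Δ] / (2·5) = (-1 + 121) / 10 = 120 / 10 = 12
(The negative root is discarded since n must be a positive integer.)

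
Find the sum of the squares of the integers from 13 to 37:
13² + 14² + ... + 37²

Use ∑_{k=1}^{n} k² = n(n+1)(2n+1)/6, then subtract the first 12 terms.
∑_{k=1}^{37} k² = 37×38×75/6 = 17575
∑_{k=1}^{12} k² = 12×13×25/6 = 650
∑_{k=13}^{37} k² = 17575 - 650 = 16925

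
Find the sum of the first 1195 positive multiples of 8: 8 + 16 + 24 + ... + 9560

Factor out 8: = 8(1 + 2 + ... + 1195) = 8 × n(n+1)/2
= 8 × 1195×1196/2
= 8 × 714610
= 5716880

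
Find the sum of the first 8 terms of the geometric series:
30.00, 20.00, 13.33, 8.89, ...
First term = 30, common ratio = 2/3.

Sₙ = a(1 - rⁿ) / (1 - r)
S_8 = 30(1 - (2/3)^8) / (1 - (2/3))
S_8 = 30(1 - (256/6561)) / (1/3)
S_8 = 63050/729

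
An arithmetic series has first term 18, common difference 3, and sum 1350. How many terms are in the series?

Using S = n/2 × [2a + (n-1)d]
1350 = n/2 × [2(18) + (n-1)(3)]
1350 = n/2 × [36 + 3n - 3]
2700 = n × [33 + 3n]
3n² + (33)n - 2700 = 0
Discriminant: Δ = (33)² - 4(3)(-2700) = 1089 + 32400 = 33489
√Δ = 183
n = [-(33) + √Δ] / (2·3) = (-33 + 183) / 6 = 150 / 6 = 25
(The negative root is discarded since n must be a positive integer.)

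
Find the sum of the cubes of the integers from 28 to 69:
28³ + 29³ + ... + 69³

Use ∑_{k=1}^{n} k³ = [n(n+1)/2]², then subtract the first 27 terms.
∑_{k=1}^{69} k³ = [69×70/2]² = 2415² = 5832225
∑_{k=1}^{27} k³ = [27×28/2]² = 378² = 142884
∑_{k=28}^{69} k³ = 5832225 - 142884 = 5689341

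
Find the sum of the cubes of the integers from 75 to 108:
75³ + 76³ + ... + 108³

Use ∑_{k=1}^{n} k³ = [n(n+1)/2]², then subtract the first 74 terms.
∑_{k=1}^{108} k³ = [108×109/2]² = 5886² = 34644996
∑_{k=1}^{74} k³ = [74×75/2]² = 2775² = 7700625
∑_{k=75}^{108} k³ = 34644996 - 7700625 = 26944371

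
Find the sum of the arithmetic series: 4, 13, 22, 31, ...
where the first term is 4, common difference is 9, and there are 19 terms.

Sₙ = n/2 × (first + last)
Last term = a + (n-1)d = 4 + (19-1)×9 = 166
S_19 = 19/2 × (4 + 166)
S_19 = 19/2 × 170 = 1615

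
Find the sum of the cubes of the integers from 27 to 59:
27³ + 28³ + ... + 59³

Use ∑_{k=1}^{n} k³ = [n(n+1)/2]², then subtract the first 26 terms.
∑_{k=1}^{59} k³ = [59×60/2]² = 1770² = 3132900
∑_{k=1}^{26} k³ = [26×27/2]² = 351² = 123201
∑_{k=27}^{59} k³ = 3132900 - 123201 = 3009699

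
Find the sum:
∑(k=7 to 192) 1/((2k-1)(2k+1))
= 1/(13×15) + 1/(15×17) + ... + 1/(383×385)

Partial fractions: 1/((2k-1)(2k+1)) = (1/2)[1/(2k-1) - 1/(2k+1)]
The series telescopes:
= (1/2)[1/13 - 1/385]
= 186/5005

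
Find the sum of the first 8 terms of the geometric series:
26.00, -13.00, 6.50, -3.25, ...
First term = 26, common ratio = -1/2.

Sₙ = a(1 - rⁿ) / (1 - r)
S_8 = 26(1 - (-1/2)^8) / (1 - (-1/2))
S_8 = 26(1 - (1/256)) / (3/2)
S_8 = 1105/64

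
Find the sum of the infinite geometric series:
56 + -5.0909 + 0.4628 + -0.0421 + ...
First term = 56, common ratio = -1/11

For |r| < 1, S = a / (1 - r)
S = 56 / (1 - (-1/11))
S = 56 / (12/11)
S = 154/3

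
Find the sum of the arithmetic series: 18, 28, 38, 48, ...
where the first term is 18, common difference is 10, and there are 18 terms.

Sₙ = n/2 × (first + last)
Last term = a + (n-1)d = 18 + (18-1)×10 = 188
S_18 = 18/2 × (18 + 188)
S_18 = 18/2 × 206 = 1854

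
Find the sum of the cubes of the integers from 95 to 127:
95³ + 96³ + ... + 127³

Use ∑_{k=1}^{n} k³ = [n(n+1)/2]², then subtract the first 94 terms.
∑_{k=1}^{127} k³ = [127×128/2]² = 8128² = 66064384
∑_{k=1}^{94} k³ = [94×95/2]² = 4465² = 19936225
∑_{k=95}^{127} k³ = 66064384 - 19936225 = 46128159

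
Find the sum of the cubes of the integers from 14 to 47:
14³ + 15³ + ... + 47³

Use ∑_{k=1}^{n} k³ = [n(n+1)/2]², then subtract the first 13 terms.
∑_{k=1}^{47} k³ = [47×48/2]² = 1128² = 1272384
∑_{k=1}^{13} k³ = [13×14/2]² = 91² = 8281
∑_{k=14}^{47} k³ = 1272384 - 8281 = 1264103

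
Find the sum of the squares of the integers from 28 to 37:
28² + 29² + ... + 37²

Use ∑_{k=1}^{n} k² = n(n+1)(2n+1)/6, then subtract the first 27 terms.
∑_{k=1}^{37} k² = 37×38×75/6 = 17575
∑_{k=1}^{27} k² = 27×28×55/6 = 6930
∑_{k=28}^{37} k² = 17575 - 6930 = 10645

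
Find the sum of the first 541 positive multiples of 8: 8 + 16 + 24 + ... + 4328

Factor out 8: = 8(1 + 2 + ... + 541) = 8 × n(n+1)/2
= 8 × 541×542/2
= 8 × 146611
= 1172888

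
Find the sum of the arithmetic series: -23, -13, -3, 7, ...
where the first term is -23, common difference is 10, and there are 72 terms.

Sₙ = n/2 × (first + last)
Last term = a + (n-1)d = -23 + (72-1)×10 = 687
S_72 = 72/2 × (-23 + 687)
S_72 = 72/2 × 664 = 23904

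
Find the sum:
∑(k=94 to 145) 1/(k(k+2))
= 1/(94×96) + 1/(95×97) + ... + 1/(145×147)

Partial fractions: 1/(k(k+2)) = (1/2)[1/k - 1/(k+2)]
Telescoping leaves the first two and last two terms:
= (1/2)[1/94 + 1/95 - 1/146 - 1/147]
= 359957/95827830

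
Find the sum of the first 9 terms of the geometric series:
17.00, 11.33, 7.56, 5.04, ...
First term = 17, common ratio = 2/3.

Sₙ = a(1 - rⁿ) / (1 - r)
S_9 = 17(1 - (2/3)^9) / (1 - (2/3))
S_9 = 17(1 - (512/19683)) / (1/3)
S_9 = 325907/6561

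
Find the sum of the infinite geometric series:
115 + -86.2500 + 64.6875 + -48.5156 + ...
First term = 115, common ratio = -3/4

For |r| < 1, S = a / (1 - r)
S = 115 / (1 - (-3/4))
S = 115 / (7/4)
S = 460/7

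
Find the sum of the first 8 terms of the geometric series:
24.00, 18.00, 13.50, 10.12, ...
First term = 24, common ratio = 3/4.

Sₙ = a(1 - rⁿ) / (1 - r)
S_8 = 24(1 - (3/4)^8) / (1 - (3/4))
S_8 = 24(1 - (6561/65536)) / (1/4)
S_8 = 176925/2048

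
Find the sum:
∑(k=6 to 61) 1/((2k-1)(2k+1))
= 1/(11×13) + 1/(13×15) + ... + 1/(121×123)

Partial fractions: 1/((2k-1)(2k+1)) = (1/2)[1/(2k-1) - 1/(2k+1)]
The series telescopes:
= (1/2)[1/11 - 1/123]
= 56/1353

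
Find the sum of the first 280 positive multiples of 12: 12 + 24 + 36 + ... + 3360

Factor out 12: = 12(1 + 2 + ... + 280) = 12 × n(n+1)/2
= 12 × 280×281/2
= 12 × 39340
= 472080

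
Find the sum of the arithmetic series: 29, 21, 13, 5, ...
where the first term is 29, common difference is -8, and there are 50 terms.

Sₙ = n/2 × (first + last)
Last term = a + (n-1)d = 29 + (50-1)×(-8) = -363
S_50 = 50/2 × (29 + (-363))
S_50 = 50/2 × (-334) = -8350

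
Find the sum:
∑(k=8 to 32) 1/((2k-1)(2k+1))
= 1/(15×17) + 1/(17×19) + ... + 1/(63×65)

Partial fractions: 1/((2k-1)(2k+1)) = (1/2)[1/(2k-1) - 1/(2k+1)]
The series telescopes:
= (1/2)[1/15 - 1/65]
= 1/39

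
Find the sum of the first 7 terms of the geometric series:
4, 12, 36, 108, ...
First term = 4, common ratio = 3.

Sₙ = a(1 - rⁿ) / (1 - r)
S_7 = 4(1 - 3^7) / (1 - 3)
S_7 = 4(1 - 2187) / (-2)
S_7 = 4372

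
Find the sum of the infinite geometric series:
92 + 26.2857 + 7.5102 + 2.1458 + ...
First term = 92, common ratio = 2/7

For |r| < 1, S = a / (1 - r)
S = 92 / (1 - (2/7))
S = 92 / (5/7)
S = 644/5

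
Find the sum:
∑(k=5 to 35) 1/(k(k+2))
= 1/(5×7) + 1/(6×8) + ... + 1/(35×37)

Partial fractions: 1/(k(k+2)) = (1/2)[1/k - 1/(k+2)]
Telescoping leaves the first two and last two terms:
= (1/2)[1/5 + 1/6 - 1/36 - 1/37]
= 2077/13320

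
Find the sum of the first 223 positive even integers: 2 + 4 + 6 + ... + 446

Sum of first n even numbers = n(n+1)
= 223×224
= 49952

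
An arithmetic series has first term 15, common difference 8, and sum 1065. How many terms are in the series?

Using S = n/2 × [2a + (n-1)d]
1065 = n/2 × [2(15) + (n-1)(8)]
1065 = n/2 × [30 + 8n - 8]
2130 = n × [22 + 8n]
8n² + (22)n - 2130 = 0
Discriminant: Δ = (22)² - 4(8)(-2130) = 484 + 68160 = 68644
√Δ = 262
n = [-(22) + √Δ] / (2·8) = (-22 + 262) / 16 = 240 / 16 = 15
(The negative root is discarded since n must be a positive integer.)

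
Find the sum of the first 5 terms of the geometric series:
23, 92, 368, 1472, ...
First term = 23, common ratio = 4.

Sₙ = a(1 - rⁿ) / (1 - r)
S_5 = 23(1 - 4^5) / (1 - 4)
S_5 = 23(1 - 1024) / (-3)
S_5 = 7843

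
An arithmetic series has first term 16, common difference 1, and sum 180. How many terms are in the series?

Using S = n/2 × [2a + (n-1)d]
180 = n/2 × [2(16) + (n-1)(1)]
180 = n/2 × [32 + 1n - 1]
360 = n × [31 + 1n]
1n² + (31)n - 360 = 0
Discriminant: Δ = (31)² - 4(1)(-360) = 961 + 1440 = 2401
√Δ = 49
n = [-(31) + √Δ] / (2·1) = (-31 + 49) / 2 = 18 / 2 = 9
(The negative root is discarded since n must be a positive integer.)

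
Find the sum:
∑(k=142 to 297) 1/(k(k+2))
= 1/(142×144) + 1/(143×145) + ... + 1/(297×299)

Partial fractions: 1/(k(k+2)) = (1/2)[1/k - 1/(k+2)]
Telescoping leaves the first two and last two terms:
= (1/2)[1/142 + 1/143 - 1/298 - 1/299]
= 255219/69588662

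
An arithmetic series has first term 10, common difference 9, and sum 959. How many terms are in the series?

Using S = n/2 × [2a + (n-1)d]
959 = n/2 × [2(10) + (n-1)(9)]
959 = n/2 × [20 + 9n - 9]
1918 = n × [11 + 9n]
9n² + (11)n - 1918 = 0
Discriminant: Δ = (11)² - 4(9)(-1918) = 121 + 69048 = 69169
√Δ = 263
n = [-(11) + √Δ] / (2·9) = (-11 + 263) / 18 = 252 / 18 = 14
(The negative root is discarded since n must be a positive integer.)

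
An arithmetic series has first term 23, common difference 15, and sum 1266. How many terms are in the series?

Using S = n/2 × [2a + (n-1)d]
1266 = n/2 × [2(23) + (n-1)(15)]
1266 = n/2 × [46 + 15n - 15]
2532 = n × [31 + 15n]
15n² + (31)n - 2532 = 0
Discriminant: Δ = (31)² - 4(15)(-2532) = 961 + 151920 = 152881
√Δ = 391
n = [-(31) + √Δ] / (2·15) = (-31 + 391) / 30 = 360 / 30 = 12
(The negative root is discarded since n must be a positive integer.)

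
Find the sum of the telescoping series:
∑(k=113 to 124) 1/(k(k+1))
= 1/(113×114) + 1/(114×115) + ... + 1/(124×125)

Partial fractions: 1/(k(k+1)) = 1/k - 1/(k+1)
The series telescopes:
= (1/113 - 1/114) + (1/114 - 1/115) + ... + (1/124 - 1/125)
= 1/113 - 1/125
= 12/14125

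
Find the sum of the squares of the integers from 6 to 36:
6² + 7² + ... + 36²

Use ∑_{k=1}^{n} k² = n(n+1)(2n+1)/6, then subtract the first 5 terms.
∑_{k=1}^{36} k² = 36×37×73/6 = 16206
∑_{k=1}^{5} k² = 5×6×11/6 = 55
∑_{k=6}^{36} k² = 16206 - 55 = 16151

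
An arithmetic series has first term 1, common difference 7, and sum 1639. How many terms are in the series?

Using S = n/2 × [2a + (n-1)d]
1639 = n/2 × [2(1) + (n-1)(7)]
1639 = n/2 × [2 + 7n - 7]
3278 = n × [-5 + 7n]
7n² + (-5)n - 3278 = 0
Discriminant: Δ = (-5)² - 4(7)(-3278) = 25 + 91784 = 91809
√Δ = 303
n = [-(-5) + √Δ] / (2·7) = (5 + 303) / 14 = 308 / 14 = 22
(The negative root is discarded since n must be a positive integer.)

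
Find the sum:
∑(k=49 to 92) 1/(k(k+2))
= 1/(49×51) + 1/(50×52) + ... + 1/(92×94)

Partial fractions: 1/(k(k+2)) = (1/2)[1/k - 1/(k+2)]
Telescoping leaves the first two and last two terms:
= (1/2)[1/49 + 1/50 - 1/93 - 1/94]
= 101827/10708950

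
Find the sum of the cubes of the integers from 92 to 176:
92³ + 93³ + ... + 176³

Use ∑_{k=1}^{n} k³ = [n(n+1)/2]², then subtract the first 91 terms.
∑_{k=1}^{176} k³ = [176×177/2]² = 15576² = 242611776
∑_{k=1}^{91} k³ = [91×92/2]² = 4186² = 17522596
∑_{k=92}^{176} k³ = 242611776 - 17522596 = 225089180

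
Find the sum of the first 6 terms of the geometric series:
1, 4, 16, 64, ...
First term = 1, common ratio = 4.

Sₙ = a(1 - rⁿ) / (1 - r)
S_6 = 1(1 - 4^6) / (1 - 4)
S_6 = 1(1 - 4096) / (-3)
S_6 = 1365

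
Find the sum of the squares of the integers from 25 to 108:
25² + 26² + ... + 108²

Use ∑_{k=1}^{n} k² = n(n+1)(2n+1)/6, then subtract the first 24 terms.
∑_{k=1}^{108} k² = 108×109×217/6 = 425754
∑_{k=1}^{24} k² = 24×25×49/6 = 4900
∑_{k=25}^{108} k² = 425754 - 4900 = 420854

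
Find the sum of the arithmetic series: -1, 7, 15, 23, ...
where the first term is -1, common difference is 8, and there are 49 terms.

Sₙ = n/2 × (first + last)
Last term = a + (n-1)d = -1 + (49-1)×8 = 383
S_49 = 49/2 × (-1 + 383)
S_49 = 49/2 × 382 = 9359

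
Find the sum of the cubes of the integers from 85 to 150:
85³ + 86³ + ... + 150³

Use ∑_{k=1}^{n} k³ = [n(n+1)/2]², then subtract the first 84 terms.
∑_{k=1}^{150} k³ = [150×151/2]² = 11325² = 128255625
∑_{k=1}^{84} k³ = [84×85/2]² = 3570² = 12744900
∑_{k=85}^{150} k³ = 128255625 - 12744900 = 115510725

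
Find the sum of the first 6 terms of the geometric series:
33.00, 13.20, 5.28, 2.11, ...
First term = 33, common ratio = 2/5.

Sₙ = a(1 - rⁿ) / (1 - r)
S_6 = 33(1 - (2/5)^6) / (1 - (2/5))
S_6 = 33(1 - (64/15625)) / (3/5)
S_6 = 171171/3125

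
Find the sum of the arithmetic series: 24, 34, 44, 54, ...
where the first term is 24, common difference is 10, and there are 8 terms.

Sₙ = n/2 × (first + last)
Last term = a + (n-1)d = 24 + (8-1)×10 = 94
S_8 = 8/2 × (24 + 94)
S_8 = 8/2 × 118 = 472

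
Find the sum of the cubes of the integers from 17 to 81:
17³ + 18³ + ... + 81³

Use ∑_{k=1}^{n} k³ = [n(n+1)/2]², then subtract the first 16 terms.
∑_{k=1}^{81} k³ = [81×82/2]² = 3321² = 11029041
∑_{k=1}^{16} k³ = [16×17/2]² = 136² = 18496
∑_{k=17}^{81} k³ = 11029041 - 18496 = 11010545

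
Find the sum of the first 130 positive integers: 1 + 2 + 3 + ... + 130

Formula: ∑k = n(n+1)/2
= 130×131/2
= 17030/2
= 8515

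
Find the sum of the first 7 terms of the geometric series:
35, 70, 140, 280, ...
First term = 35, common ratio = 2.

Sₙ = a(1 - rⁿ) / (1 - r)
S_7 = 35(1 - 2^7) / (1 - 2)
S_7 = 35(1 - 128) / (-1)
S_7 = 4445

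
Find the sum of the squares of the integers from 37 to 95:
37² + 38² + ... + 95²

Use ∑_{k=1}^{n} k² = n(n+1)(2n+1)/6, then subtract the first 36 terms.
∑_{k=1}^{95} k² = 95×96×191/6 = 290320
∑_{k=1}^{36} k² = 36×37×73/6 = 16206
∑_{k=37}^{95} k² = 290320 - 16206 = 274114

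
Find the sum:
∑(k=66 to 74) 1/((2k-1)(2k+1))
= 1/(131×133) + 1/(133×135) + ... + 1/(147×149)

Partial fractions: 1/((2k-1)(2k+1)) = (1/2)[1/(2k-1) - 1/(2k+1)]
The series telescopes:
= (1/2)[1/131 - 1/149]
= 9/19519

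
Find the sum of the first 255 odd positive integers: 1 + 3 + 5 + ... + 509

Sum of first n odd numbers = n²
= 255²
= 65025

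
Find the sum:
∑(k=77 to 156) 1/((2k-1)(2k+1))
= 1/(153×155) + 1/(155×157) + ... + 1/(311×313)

Partial fractions: 1/((2k-1)(2k+1)) = (1/2)[1/(2k-1) - 1/(2k+1)]
The series telescopes:
= (1/2)[1/153 - 1/313]
= 80/47889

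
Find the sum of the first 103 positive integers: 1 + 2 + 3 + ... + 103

Formula: ∑k = n(n+1)/2
= 103×104/2
= 10712/2
= 5356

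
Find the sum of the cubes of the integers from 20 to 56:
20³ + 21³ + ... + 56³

Use ∑_{k=1}^{n} k³ = [n(n+1)/2]², then subtract the first 19 terms.
∑_{k=1}^{56} k³ = [56×57/2]² = 1596² = 2547216
∑_{k=1}^{19} k³ = [19×20/2]² = 190² = 36100
∑_{k=20}^{56} k³ = 2547216 - 36100 = 2511116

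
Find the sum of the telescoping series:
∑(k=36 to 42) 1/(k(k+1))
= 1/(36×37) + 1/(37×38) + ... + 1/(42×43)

Partial fractions: 1/(k(k+1)) = 1/k - 1/(k+1)
The series telescopes:
= (1/36 - 1/37) + (1/37 - 1/38) + ... + (1/42 - 1/43)
= 1/36 - 1/43
= 7/1548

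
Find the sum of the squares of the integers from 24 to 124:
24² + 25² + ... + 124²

Use ∑_{k=1}^{n} k² = n(n+1)(2n+1)/6, then subtract the first 23 terms.
∑_{k=1}^{124} k² = 124×125×249/6 = 643250
∑_{k=1}^{23} k² = 23×24×47/6 = 4324
∑_{k=24}^{124} k² = 643250 - 4324 = 638926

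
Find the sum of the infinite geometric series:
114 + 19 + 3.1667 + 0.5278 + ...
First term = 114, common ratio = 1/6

For |r| < 1, S = a / (1 - r)
S = 114 / (1 - (1/6))
S = 114 / (5/6)
S = 684/5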